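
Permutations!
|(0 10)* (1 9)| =2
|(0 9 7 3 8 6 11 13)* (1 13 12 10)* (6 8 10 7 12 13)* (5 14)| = 10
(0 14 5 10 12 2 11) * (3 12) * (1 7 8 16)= (0 14 5 10 3 12 2 11)(1 7 8 16)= [14, 7, 11, 12, 4, 10, 6, 8, 16, 9, 3, 0, 2, 13, 5, 15, 1]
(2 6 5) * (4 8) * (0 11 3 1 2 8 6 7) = [11, 2, 7, 1, 6, 8, 5, 0, 4, 9, 10, 3] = (0 11 3 1 2 7)(4 6 5 8)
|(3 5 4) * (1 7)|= |(1 7)(3 5 4)|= 6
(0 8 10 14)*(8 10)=(0 10 14)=[10, 1, 2, 3, 4, 5, 6, 7, 8, 9, 14, 11, 12, 13, 0]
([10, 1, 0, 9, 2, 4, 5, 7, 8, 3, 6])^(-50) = [4, 1, 5, 3, 6, 10, 0, 7, 8, 9, 2]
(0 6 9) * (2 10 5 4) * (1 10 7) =(0 6 9)(1 10 5 4 2 7) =[6, 10, 7, 3, 2, 4, 9, 1, 8, 0, 5]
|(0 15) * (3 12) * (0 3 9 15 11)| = |(0 11)(3 12 9 15)| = 4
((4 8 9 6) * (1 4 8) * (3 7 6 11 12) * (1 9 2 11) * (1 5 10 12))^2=(1 9 10 3 6 2)(4 5 12 7 8 11)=((1 4 9 5 10 12 3 7 6 8 2 11))^2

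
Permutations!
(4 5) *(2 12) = (2 12)(4 5) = [0, 1, 12, 3, 5, 4, 6, 7, 8, 9, 10, 11, 2]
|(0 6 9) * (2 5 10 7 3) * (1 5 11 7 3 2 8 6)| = 24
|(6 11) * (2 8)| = |(2 8)(6 11)| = 2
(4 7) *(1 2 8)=(1 2 8)(4 7)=[0, 2, 8, 3, 7, 5, 6, 4, 1]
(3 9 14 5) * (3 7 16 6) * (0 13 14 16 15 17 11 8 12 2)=(0 13 14 5 7 15 17 11 8 12 2)(3 9 16 6)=[13, 1, 0, 9, 4, 7, 3, 15, 12, 16, 10, 8, 2, 14, 5, 17, 6, 11]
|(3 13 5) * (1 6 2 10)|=12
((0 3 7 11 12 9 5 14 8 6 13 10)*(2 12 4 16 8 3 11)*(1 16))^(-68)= (0 16 10 1 13 4 6 11 8)(2 9 14 7 12 5 3)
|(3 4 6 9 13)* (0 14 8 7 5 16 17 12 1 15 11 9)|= |(0 14 8 7 5 16 17 12 1 15 11 9 13 3 4 6)|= 16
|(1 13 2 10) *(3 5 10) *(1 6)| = |(1 13 2 3 5 10 6)| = 7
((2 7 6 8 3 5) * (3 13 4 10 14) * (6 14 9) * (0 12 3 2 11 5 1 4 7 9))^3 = (0 1)(2 8 14 6 7 9 13)(3 10)(4 12)(5 11)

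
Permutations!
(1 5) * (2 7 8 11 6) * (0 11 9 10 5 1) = (0 11 6 2 7 8 9 10 5) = [11, 1, 7, 3, 4, 0, 2, 8, 9, 10, 5, 6]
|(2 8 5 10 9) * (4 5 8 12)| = |(2 12 4 5 10 9)| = 6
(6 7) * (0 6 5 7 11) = [6, 1, 2, 3, 4, 7, 11, 5, 8, 9, 10, 0] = (0 6 11)(5 7)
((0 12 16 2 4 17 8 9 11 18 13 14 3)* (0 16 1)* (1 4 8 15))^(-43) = ((0 12 4 17 15 1)(2 8 9 11 18 13 14 3 16))^(-43) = (0 1 15 17 4 12)(2 9 18 14 16 8 11 13 3)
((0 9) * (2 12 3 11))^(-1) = ((0 9)(2 12 3 11))^(-1) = (0 9)(2 11 3 12)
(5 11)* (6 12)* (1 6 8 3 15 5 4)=(1 6 12 8 3 15 5 11 4)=[0, 6, 2, 15, 1, 11, 12, 7, 3, 9, 10, 4, 8, 13, 14, 5]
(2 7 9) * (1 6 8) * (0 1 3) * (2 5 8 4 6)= (0 1 2 7 9 5 8 3)(4 6)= [1, 2, 7, 0, 6, 8, 4, 9, 3, 5]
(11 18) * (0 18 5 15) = (0 18 11 5 15) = [18, 1, 2, 3, 4, 15, 6, 7, 8, 9, 10, 5, 12, 13, 14, 0, 16, 17, 11]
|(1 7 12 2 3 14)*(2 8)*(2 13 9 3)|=8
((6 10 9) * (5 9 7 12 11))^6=((5 9 6 10 7 12 11))^6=(5 11 12 7 10 6 9)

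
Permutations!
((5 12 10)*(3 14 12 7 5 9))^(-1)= ((3 14 12 10 9)(5 7))^(-1)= (3 9 10 12 14)(5 7)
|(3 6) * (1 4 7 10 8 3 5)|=8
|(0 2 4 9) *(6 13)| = 4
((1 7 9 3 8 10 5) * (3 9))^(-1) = ((1 7 3 8 10 5))^(-1) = (1 5 10 8 3 7)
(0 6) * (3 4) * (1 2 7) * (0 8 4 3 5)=(0 6 8 4 5)(1 2 7)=[6, 2, 7, 3, 5, 0, 8, 1, 4]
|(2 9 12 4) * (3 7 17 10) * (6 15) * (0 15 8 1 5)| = 12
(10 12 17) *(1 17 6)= (1 17 10 12 6)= [0, 17, 2, 3, 4, 5, 1, 7, 8, 9, 12, 11, 6, 13, 14, 15, 16, 10]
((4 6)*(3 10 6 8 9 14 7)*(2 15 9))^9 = (2 8 4 6 10 3 7 14 9 15)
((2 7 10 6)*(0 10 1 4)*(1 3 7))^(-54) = ((0 10 6 2 1 4)(3 7))^(-54) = (10)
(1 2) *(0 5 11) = (0 5 11)(1 2) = [5, 2, 1, 3, 4, 11, 6, 7, 8, 9, 10, 0]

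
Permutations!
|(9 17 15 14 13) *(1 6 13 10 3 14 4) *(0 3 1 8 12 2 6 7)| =18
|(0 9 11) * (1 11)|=4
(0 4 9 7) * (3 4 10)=[10, 1, 2, 4, 9, 5, 6, 0, 8, 7, 3]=(0 10 3 4 9 7)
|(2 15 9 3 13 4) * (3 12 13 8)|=6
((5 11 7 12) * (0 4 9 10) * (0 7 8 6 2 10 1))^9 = (0 4 9 1)(2 10 7 12 5 11 8 6)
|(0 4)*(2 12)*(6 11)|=2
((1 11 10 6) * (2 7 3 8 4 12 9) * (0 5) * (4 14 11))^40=(1 2 14)(3 10 12)(4 7 11)(6 9 8)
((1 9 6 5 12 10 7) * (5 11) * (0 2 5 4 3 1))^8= ((0 2 5 12 10 7)(1 9 6 11 4 3))^8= (0 5 10)(1 6 4)(2 12 7)(3 9 11)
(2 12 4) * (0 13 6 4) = (0 13 6 4 2 12) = [13, 1, 12, 3, 2, 5, 4, 7, 8, 9, 10, 11, 0, 6]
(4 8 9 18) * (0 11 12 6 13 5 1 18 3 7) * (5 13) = (0 11 12 6 5 1 18 4 8 9 3 7) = [11, 18, 2, 7, 8, 1, 5, 0, 9, 3, 10, 12, 6, 13, 14, 15, 16, 17, 4]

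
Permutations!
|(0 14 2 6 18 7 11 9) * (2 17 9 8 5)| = 28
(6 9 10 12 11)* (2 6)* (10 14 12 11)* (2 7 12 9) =[0, 1, 6, 3, 4, 5, 2, 12, 8, 14, 11, 7, 10, 13, 9] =(2 6)(7 12 10 11)(9 14)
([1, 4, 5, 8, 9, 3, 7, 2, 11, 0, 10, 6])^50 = (0 4)(1 9)(2 5 3 8 11 6 7)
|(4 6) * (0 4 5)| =4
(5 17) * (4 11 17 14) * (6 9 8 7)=[0, 1, 2, 3, 11, 14, 9, 6, 7, 8, 10, 17, 12, 13, 4, 15, 16, 5]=(4 11 17 5 14)(6 9 8 7)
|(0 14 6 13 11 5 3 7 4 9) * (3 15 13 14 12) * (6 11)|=|(0 12 3 7 4 9)(5 15 13 6 14 11)|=6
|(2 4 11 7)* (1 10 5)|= |(1 10 5)(2 4 11 7)|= 12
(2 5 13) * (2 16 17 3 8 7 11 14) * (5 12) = (2 12 5 13 16 17 3 8 7 11 14) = [0, 1, 12, 8, 4, 13, 6, 11, 7, 9, 10, 14, 5, 16, 2, 15, 17, 3]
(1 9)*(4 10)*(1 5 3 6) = (1 9 5 3 6)(4 10) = [0, 9, 2, 6, 10, 3, 1, 7, 8, 5, 4]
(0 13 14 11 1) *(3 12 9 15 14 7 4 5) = (0 13 7 4 5 3 12 9 15 14 11 1) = [13, 0, 2, 12, 5, 3, 6, 4, 8, 15, 10, 1, 9, 7, 11, 14]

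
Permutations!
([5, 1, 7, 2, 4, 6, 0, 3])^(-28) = [6, 1, 3, 7, 4, 0, 5, 2]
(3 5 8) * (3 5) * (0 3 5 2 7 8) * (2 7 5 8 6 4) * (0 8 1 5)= (0 3 1 5 8 7 6 4 2)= [3, 5, 0, 1, 2, 8, 4, 6, 7]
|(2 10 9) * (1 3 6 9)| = 6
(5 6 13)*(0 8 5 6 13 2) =(0 8 5 13 6 2) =[8, 1, 0, 3, 4, 13, 2, 7, 5, 9, 10, 11, 12, 6]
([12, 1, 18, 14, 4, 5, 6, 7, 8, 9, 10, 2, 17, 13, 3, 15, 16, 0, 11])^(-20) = (0 12 17)(2 18 11)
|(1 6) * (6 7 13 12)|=5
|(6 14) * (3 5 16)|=|(3 5 16)(6 14)|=6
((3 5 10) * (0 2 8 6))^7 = ((0 2 8 6)(3 5 10))^7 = (0 6 8 2)(3 5 10)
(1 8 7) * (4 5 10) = (1 8 7)(4 5 10) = [0, 8, 2, 3, 5, 10, 6, 1, 7, 9, 4]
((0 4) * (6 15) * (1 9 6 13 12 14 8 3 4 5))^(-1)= (0 4 3 8 14 12 13 15 6 9 1 5)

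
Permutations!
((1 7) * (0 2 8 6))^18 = (0 8)(2 6) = ((0 2 8 6)(1 7))^18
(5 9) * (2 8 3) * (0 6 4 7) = [6, 1, 8, 2, 7, 9, 4, 0, 3, 5] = (0 6 4 7)(2 8 3)(5 9)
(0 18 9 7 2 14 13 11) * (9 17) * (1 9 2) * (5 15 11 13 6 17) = (0 18 5 15 11)(1 9 7)(2 14 6 17) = [18, 9, 14, 3, 4, 15, 17, 1, 8, 7, 10, 0, 12, 13, 6, 11, 16, 2, 5]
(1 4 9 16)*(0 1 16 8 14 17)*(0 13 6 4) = (0 1)(4 9 8 14 17 13 6) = [1, 0, 2, 3, 9, 5, 4, 7, 14, 8, 10, 11, 12, 6, 17, 15, 16, 13]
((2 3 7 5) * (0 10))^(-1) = (0 10)(2 5 7 3)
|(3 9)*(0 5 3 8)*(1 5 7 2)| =|(0 7 2 1 5 3 9 8)| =8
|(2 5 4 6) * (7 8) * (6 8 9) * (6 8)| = 12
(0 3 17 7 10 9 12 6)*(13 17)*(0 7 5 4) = (0 3 13 17 5 4)(6 7 10 9 12) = [3, 1, 2, 13, 0, 4, 7, 10, 8, 12, 9, 11, 6, 17, 14, 15, 16, 5]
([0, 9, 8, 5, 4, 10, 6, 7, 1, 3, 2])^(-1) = (1 8 2 10 5 3 9)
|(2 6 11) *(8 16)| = 6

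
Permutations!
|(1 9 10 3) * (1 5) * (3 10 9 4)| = 4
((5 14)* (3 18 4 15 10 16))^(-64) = ((3 18 4 15 10 16)(5 14))^(-64) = (3 4 10)(15 16 18)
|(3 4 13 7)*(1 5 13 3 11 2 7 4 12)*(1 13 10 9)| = |(1 5 10 9)(2 7 11)(3 12 13 4)| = 12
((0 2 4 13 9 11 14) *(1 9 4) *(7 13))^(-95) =((0 2 1 9 11 14)(4 7 13))^(-95) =(0 2 1 9 11 14)(4 7 13)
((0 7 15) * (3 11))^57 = (15)(3 11)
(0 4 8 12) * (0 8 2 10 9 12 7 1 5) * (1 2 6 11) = (0 4 6 11 1 5)(2 10 9 12 8 7) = [4, 5, 10, 3, 6, 0, 11, 2, 7, 12, 9, 1, 8]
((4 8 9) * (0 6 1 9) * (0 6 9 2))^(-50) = (0 2 1 6 8 4 9)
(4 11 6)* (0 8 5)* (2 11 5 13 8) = (0 2 11 6 4 5)(8 13) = [2, 1, 11, 3, 5, 0, 4, 7, 13, 9, 10, 6, 12, 8]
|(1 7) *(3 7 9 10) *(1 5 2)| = 7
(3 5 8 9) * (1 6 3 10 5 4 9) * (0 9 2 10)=[9, 6, 10, 4, 2, 8, 3, 7, 1, 0, 5]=(0 9)(1 6 3 4 2 10 5 8)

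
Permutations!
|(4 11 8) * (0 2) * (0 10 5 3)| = 15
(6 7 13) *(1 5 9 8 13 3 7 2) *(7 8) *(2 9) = (1 5 2)(3 8 13 6 9 7) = [0, 5, 1, 8, 4, 2, 9, 3, 13, 7, 10, 11, 12, 6]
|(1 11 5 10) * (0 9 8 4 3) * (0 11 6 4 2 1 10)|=10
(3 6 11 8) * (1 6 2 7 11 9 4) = (1 6 9 4)(2 7 11 8 3) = [0, 6, 7, 2, 1, 5, 9, 11, 3, 4, 10, 8]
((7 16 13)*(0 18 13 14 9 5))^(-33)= (0 5 9 14 16 7 13 18)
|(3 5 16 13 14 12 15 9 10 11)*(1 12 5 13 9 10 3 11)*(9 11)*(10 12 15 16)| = |(1 15 12 16 11 9 3 13 14 5 10)| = 11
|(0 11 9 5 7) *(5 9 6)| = 5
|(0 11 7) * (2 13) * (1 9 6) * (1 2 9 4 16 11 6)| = 10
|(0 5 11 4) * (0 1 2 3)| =7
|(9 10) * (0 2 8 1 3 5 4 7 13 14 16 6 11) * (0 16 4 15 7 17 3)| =24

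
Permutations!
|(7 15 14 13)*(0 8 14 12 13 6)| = 4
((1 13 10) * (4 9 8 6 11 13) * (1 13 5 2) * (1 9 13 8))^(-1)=((1 4 13 10 8 6 11 5 2 9))^(-1)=(1 9 2 5 11 6 8 10 13 4)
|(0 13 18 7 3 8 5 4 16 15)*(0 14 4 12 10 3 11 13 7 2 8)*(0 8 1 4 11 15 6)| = 60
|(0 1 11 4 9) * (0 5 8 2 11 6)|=|(0 1 6)(2 11 4 9 5 8)|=6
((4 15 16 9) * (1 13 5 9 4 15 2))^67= (1 9 4 13 15 2 5 16)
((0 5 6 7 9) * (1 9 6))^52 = (9) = ((0 5 1 9)(6 7))^52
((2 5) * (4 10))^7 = ((2 5)(4 10))^7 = (2 5)(4 10)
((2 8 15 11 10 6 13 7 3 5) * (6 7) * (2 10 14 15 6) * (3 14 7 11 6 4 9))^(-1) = (2 13 6 15 14 7 11 10 5 3 9 4 8)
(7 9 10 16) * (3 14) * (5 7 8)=(3 14)(5 7 9 10 16 8)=[0, 1, 2, 14, 4, 7, 6, 9, 5, 10, 16, 11, 12, 13, 3, 15, 8]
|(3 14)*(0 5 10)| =|(0 5 10)(3 14)| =6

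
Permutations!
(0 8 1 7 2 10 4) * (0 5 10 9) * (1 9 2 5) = (0 8 9)(1 7 5 10 4) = [8, 7, 2, 3, 1, 10, 6, 5, 9, 0, 4]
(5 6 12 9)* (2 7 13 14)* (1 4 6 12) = (1 4 6)(2 7 13 14)(5 12 9) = [0, 4, 7, 3, 6, 12, 1, 13, 8, 5, 10, 11, 9, 14, 2]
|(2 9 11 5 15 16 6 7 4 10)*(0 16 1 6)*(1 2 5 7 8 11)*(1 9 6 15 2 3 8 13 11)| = |(0 16)(1 15 3 8)(2 6 13 11 7 4 10 5)| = 8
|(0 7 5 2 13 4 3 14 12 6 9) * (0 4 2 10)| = |(0 7 5 10)(2 13)(3 14 12 6 9 4)| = 12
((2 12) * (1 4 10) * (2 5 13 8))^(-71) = ((1 4 10)(2 12 5 13 8))^(-71) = (1 4 10)(2 8 13 5 12)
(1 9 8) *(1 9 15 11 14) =[0, 15, 2, 3, 4, 5, 6, 7, 9, 8, 10, 14, 12, 13, 1, 11] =(1 15 11 14)(8 9)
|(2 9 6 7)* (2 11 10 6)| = 4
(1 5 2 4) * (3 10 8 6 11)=(1 5 2 4)(3 10 8 6 11)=[0, 5, 4, 10, 1, 2, 11, 7, 6, 9, 8, 3]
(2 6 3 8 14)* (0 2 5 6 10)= (0 2 10)(3 8 14 5 6)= [2, 1, 10, 8, 4, 6, 3, 7, 14, 9, 0, 11, 12, 13, 5]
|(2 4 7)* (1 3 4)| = |(1 3 4 7 2)| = 5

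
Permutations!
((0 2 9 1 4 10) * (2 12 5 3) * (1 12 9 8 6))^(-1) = (0 10 4 1 6 8 2 3 5 12 9)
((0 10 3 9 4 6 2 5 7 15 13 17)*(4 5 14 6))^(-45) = (17)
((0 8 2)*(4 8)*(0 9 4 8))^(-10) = (9)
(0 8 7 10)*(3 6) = (0 8 7 10)(3 6) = [8, 1, 2, 6, 4, 5, 3, 10, 7, 9, 0]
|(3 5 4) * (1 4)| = |(1 4 3 5)| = 4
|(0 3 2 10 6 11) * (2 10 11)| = 6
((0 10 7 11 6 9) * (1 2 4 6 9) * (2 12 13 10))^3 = ((0 2 4 6 1 12 13 10 7 11 9))^3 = (0 6 13 11 2 1 10 9 4 12 7)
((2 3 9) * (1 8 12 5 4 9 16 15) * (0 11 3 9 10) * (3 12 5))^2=((0 11 12 3 16 15 1 8 5 4 10)(2 9))^2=(0 12 16 1 5 10 11 3 15 8 4)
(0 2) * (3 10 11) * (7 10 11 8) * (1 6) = (0 2)(1 6)(3 11)(7 10 8) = [2, 6, 0, 11, 4, 5, 1, 10, 7, 9, 8, 3]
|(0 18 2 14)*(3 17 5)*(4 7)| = 12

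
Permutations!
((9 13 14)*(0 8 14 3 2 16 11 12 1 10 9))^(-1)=(0 14 8)(1 12 11 16 2 3 13 9 10)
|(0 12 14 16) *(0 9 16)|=6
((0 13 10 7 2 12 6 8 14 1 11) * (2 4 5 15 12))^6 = ((0 13 10 7 4 5 15 12 6 8 14 1 11))^6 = (0 15 11 5 1 4 14 7 8 10 6 13 12)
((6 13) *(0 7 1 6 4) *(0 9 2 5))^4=(0 13 5 6 2 1 9 7 4)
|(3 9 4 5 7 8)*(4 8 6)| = 12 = |(3 9 8)(4 5 7 6)|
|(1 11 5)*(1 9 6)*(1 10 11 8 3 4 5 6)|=|(1 8 3 4 5 9)(6 10 11)|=6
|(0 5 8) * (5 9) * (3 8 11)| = 6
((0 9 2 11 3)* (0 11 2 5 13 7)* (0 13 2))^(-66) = ((0 9 5 2)(3 11)(7 13))^(-66) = (13)(0 5)(2 9)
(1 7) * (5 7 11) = (1 11 5 7) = [0, 11, 2, 3, 4, 7, 6, 1, 8, 9, 10, 5]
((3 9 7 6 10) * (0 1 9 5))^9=((0 1 9 7 6 10 3 5))^9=(0 1 9 7 6 10 3 5)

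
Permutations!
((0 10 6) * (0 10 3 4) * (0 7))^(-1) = (0 7 4 3)(6 10)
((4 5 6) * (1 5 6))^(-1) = (1 5)(4 6)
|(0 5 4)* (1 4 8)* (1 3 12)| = 7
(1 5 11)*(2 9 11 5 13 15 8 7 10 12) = (1 13 15 8 7 10 12 2 9 11) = [0, 13, 9, 3, 4, 5, 6, 10, 7, 11, 12, 1, 2, 15, 14, 8]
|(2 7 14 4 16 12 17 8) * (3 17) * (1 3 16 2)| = |(1 3 17 8)(2 7 14 4)(12 16)| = 4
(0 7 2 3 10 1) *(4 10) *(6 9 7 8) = (0 8 6 9 7 2 3 4 10 1) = [8, 0, 3, 4, 10, 5, 9, 2, 6, 7, 1]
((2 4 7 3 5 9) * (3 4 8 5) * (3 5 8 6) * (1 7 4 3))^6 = (1 6 2 9 5 3 7)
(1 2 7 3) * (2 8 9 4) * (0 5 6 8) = (0 5 6 8 9 4 2 7 3 1) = [5, 0, 7, 1, 2, 6, 8, 3, 9, 4]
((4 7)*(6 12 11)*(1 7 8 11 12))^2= (12)(1 4 11)(6 7 8)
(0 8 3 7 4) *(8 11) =(0 11 8 3 7 4) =[11, 1, 2, 7, 0, 5, 6, 4, 3, 9, 10, 8]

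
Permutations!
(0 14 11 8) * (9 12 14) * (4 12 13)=[9, 1, 2, 3, 12, 5, 6, 7, 0, 13, 10, 8, 14, 4, 11]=(0 9 13 4 12 14 11 8)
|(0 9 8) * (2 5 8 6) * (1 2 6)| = |(0 9 1 2 5 8)| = 6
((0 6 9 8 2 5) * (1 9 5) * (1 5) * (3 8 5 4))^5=(9)(2 4 3 8)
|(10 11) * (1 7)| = 2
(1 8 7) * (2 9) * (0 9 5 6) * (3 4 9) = (0 3 4 9 2 5 6)(1 8 7) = [3, 8, 5, 4, 9, 6, 0, 1, 7, 2]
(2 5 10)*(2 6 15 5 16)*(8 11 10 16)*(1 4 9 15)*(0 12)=[12, 4, 8, 3, 9, 16, 1, 7, 11, 15, 6, 10, 0, 13, 14, 5, 2]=(0 12)(1 4 9 15 5 16 2 8 11 10 6)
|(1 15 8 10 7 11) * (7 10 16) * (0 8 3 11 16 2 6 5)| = 20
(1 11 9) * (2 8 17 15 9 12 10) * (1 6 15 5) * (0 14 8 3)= [14, 11, 3, 0, 4, 1, 15, 7, 17, 6, 2, 12, 10, 13, 8, 9, 16, 5]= (0 14 8 17 5 1 11 12 10 2 3)(6 15 9)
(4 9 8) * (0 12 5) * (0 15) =(0 12 5 15)(4 9 8) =[12, 1, 2, 3, 9, 15, 6, 7, 4, 8, 10, 11, 5, 13, 14, 0]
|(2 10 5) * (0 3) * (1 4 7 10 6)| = |(0 3)(1 4 7 10 5 2 6)| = 14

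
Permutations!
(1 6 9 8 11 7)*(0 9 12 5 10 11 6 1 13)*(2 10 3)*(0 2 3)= [9, 1, 10, 3, 4, 0, 12, 13, 6, 8, 11, 7, 5, 2]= (0 9 8 6 12 5)(2 10 11 7 13)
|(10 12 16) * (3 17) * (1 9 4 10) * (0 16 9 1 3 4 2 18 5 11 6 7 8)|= 15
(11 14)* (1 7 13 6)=[0, 7, 2, 3, 4, 5, 1, 13, 8, 9, 10, 14, 12, 6, 11]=(1 7 13 6)(11 14)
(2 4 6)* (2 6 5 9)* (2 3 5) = (2 4)(3 5 9) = [0, 1, 4, 5, 2, 9, 6, 7, 8, 3]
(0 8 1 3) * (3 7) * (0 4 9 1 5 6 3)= (0 8 5 6 3 4 9 1 7)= [8, 7, 2, 4, 9, 6, 3, 0, 5, 1]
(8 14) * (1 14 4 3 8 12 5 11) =(1 14 12 5 11)(3 8 4) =[0, 14, 2, 8, 3, 11, 6, 7, 4, 9, 10, 1, 5, 13, 12]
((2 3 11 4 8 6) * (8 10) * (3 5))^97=((2 5 3 11 4 10 8 6))^97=(2 5 3 11 4 10 8 6)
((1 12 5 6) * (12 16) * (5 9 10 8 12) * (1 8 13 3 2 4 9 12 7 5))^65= (1 16)(2 3 13 10 9 4)(5 6 8 7)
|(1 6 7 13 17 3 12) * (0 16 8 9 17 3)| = 30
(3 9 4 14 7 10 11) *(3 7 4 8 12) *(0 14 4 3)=(0 14 3 9 8 12)(7 10 11)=[14, 1, 2, 9, 4, 5, 6, 10, 12, 8, 11, 7, 0, 13, 3]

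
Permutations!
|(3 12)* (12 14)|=3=|(3 14 12)|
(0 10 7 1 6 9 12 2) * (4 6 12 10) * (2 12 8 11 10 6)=[4, 8, 0, 3, 2, 5, 9, 1, 11, 6, 7, 10, 12]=(12)(0 4 2)(1 8 11 10 7)(6 9)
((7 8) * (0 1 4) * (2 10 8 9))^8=(0 4 1)(2 7 10 9 8)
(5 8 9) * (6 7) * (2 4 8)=(2 4 8 9 5)(6 7)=[0, 1, 4, 3, 8, 2, 7, 6, 9, 5]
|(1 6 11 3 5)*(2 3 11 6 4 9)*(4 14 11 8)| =9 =|(1 14 11 8 4 9 2 3 5)|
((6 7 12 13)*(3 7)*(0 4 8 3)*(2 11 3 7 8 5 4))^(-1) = (0 6 13 12 7 8 3 11 2)(4 5)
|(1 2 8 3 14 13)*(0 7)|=6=|(0 7)(1 2 8 3 14 13)|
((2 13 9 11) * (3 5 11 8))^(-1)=(2 11 5 3 8 9 13)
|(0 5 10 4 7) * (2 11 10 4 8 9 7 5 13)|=|(0 13 2 11 10 8 9 7)(4 5)|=8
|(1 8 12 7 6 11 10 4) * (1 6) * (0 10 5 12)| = |(0 10 4 6 11 5 12 7 1 8)| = 10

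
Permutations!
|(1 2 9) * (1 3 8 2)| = |(2 9 3 8)| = 4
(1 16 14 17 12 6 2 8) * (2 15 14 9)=(1 16 9 2 8)(6 15 14 17 12)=[0, 16, 8, 3, 4, 5, 15, 7, 1, 2, 10, 11, 6, 13, 17, 14, 9, 12]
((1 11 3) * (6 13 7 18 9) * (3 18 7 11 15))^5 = ((1 15 3)(6 13 11 18 9))^5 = (18)(1 3 15)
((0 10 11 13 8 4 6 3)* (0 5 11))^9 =(0 10)(3 11 8 6 5 13 4)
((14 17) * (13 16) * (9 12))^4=((9 12)(13 16)(14 17))^4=(17)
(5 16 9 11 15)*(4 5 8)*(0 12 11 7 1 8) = [12, 8, 2, 3, 5, 16, 6, 1, 4, 7, 10, 15, 11, 13, 14, 0, 9] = (0 12 11 15)(1 8 4 5 16 9 7)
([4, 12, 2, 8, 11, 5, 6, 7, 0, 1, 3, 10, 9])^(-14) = [3, 12, 2, 11, 8, 5, 6, 7, 10, 1, 4, 0, 9]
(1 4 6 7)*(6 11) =(1 4 11 6 7) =[0, 4, 2, 3, 11, 5, 7, 1, 8, 9, 10, 6]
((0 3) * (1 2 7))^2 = ((0 3)(1 2 7))^2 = (1 7 2)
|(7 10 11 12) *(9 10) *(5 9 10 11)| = 6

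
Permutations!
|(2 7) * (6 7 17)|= 4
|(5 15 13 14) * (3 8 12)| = |(3 8 12)(5 15 13 14)| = 12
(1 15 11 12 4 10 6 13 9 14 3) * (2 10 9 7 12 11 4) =(1 15 4 9 14 3)(2 10 6 13 7 12) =[0, 15, 10, 1, 9, 5, 13, 12, 8, 14, 6, 11, 2, 7, 3, 4]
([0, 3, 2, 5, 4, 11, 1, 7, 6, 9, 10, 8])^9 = [0, 11, 2, 8, 4, 6, 5, 7, 3, 9, 10, 1]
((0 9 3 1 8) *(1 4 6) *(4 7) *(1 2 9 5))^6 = ((0 5 1 8)(2 9 3 7 4 6))^6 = (9)(0 1)(5 8)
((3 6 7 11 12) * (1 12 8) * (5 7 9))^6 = ((1 12 3 6 9 5 7 11 8))^6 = (1 7 6)(3 8 5)(9 12 11)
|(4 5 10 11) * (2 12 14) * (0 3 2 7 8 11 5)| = 18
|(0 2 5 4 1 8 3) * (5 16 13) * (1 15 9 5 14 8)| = 28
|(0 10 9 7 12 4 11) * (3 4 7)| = |(0 10 9 3 4 11)(7 12)| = 6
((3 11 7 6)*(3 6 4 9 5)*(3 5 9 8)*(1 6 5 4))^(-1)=((1 6 5 4 8 3 11 7))^(-1)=(1 7 11 3 8 4 5 6)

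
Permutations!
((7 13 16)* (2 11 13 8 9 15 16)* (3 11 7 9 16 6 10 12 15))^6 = (2 11 9 8)(3 16 7 13)(6 12)(10 15)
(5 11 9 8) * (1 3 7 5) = (1 3 7 5 11 9 8) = [0, 3, 2, 7, 4, 11, 6, 5, 1, 8, 10, 9]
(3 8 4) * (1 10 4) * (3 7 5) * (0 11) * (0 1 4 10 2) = (0 11 1 2)(3 8 4 7 5) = [11, 2, 0, 8, 7, 3, 6, 5, 4, 9, 10, 1]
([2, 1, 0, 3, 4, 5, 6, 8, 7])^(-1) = (0 2)(7 8)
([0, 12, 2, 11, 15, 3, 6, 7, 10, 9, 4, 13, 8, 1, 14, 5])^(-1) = (1 13 11 3 5 15 4 10 8 12)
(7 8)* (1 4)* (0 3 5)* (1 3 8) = (0 8 7 1 4 3 5) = [8, 4, 2, 5, 3, 0, 6, 1, 7]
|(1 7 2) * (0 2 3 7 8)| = 4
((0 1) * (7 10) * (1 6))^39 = ((0 6 1)(7 10))^39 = (7 10)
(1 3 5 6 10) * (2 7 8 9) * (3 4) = (1 4 3 5 6 10)(2 7 8 9) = [0, 4, 7, 5, 3, 6, 10, 8, 9, 2, 1]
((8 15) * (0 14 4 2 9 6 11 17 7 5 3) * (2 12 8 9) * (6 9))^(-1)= (0 3 5 7 17 11 6 15 8 12 4 14)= ((0 14 4 12 8 15 6 11 17 7 5 3))^(-1)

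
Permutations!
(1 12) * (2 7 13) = (1 12)(2 7 13) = [0, 12, 7, 3, 4, 5, 6, 13, 8, 9, 10, 11, 1, 2]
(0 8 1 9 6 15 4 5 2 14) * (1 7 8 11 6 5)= (0 11 6 15 4 1 9 5 2 14)(7 8)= [11, 9, 14, 3, 1, 2, 15, 8, 7, 5, 10, 6, 12, 13, 0, 4]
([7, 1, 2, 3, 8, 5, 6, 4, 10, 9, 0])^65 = (10)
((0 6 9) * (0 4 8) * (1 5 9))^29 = ((0 6 1 5 9 4 8))^29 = (0 6 1 5 9 4 8)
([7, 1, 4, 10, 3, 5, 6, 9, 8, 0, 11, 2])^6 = [0, 1, 4, 10, 3, 5, 6, 7, 8, 9, 11, 2]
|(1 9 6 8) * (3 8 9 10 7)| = 10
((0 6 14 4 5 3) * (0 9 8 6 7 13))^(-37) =(0 13 7)(3 4 6 9 5 14 8)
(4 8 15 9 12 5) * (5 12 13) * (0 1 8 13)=(0 1 8 15 9)(4 13 5)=[1, 8, 2, 3, 13, 4, 6, 7, 15, 0, 10, 11, 12, 5, 14, 9]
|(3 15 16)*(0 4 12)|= 3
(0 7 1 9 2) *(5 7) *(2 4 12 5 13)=[13, 9, 0, 3, 12, 7, 6, 1, 8, 4, 10, 11, 5, 2]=(0 13 2)(1 9 4 12 5 7)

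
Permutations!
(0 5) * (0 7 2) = (0 5 7 2) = [5, 1, 0, 3, 4, 7, 6, 2]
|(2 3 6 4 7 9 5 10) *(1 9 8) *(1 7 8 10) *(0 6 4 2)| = 24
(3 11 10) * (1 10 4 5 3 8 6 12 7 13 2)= (1 10 8 6 12 7 13 2)(3 11 4 5)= [0, 10, 1, 11, 5, 3, 12, 13, 6, 9, 8, 4, 7, 2]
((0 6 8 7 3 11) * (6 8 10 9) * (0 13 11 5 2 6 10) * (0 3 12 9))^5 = ((0 8 7 12 9 10)(2 6 3 5)(11 13))^5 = (0 10 9 12 7 8)(2 6 3 5)(11 13)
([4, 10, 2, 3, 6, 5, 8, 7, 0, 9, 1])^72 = (10)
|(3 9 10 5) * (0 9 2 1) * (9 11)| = |(0 11 9 10 5 3 2 1)| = 8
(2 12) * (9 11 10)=[0, 1, 12, 3, 4, 5, 6, 7, 8, 11, 9, 10, 2]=(2 12)(9 11 10)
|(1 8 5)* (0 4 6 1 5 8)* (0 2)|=|(8)(0 4 6 1 2)|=5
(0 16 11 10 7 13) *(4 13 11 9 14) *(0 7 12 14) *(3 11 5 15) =(0 16 9)(3 11 10 12 14 4 13 7 5 15) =[16, 1, 2, 11, 13, 15, 6, 5, 8, 0, 12, 10, 14, 7, 4, 3, 9]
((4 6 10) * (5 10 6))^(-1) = (4 10 5)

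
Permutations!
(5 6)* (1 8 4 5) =(1 8 4 5 6) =[0, 8, 2, 3, 5, 6, 1, 7, 4]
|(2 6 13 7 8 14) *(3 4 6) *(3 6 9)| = 6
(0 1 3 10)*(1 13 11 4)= (0 13 11 4 1 3 10)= [13, 3, 2, 10, 1, 5, 6, 7, 8, 9, 0, 4, 12, 11]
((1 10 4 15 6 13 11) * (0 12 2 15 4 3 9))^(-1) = (0 9 3 10 1 11 13 6 15 2 12)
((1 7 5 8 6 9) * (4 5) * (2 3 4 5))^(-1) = (1 9 6 8 5 7)(2 4 3)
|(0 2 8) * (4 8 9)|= |(0 2 9 4 8)|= 5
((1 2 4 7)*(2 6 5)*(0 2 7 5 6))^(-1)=((0 2 4 5 7 1))^(-1)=(0 1 7 5 4 2)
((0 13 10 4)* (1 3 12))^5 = ((0 13 10 4)(1 3 12))^5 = (0 13 10 4)(1 12 3)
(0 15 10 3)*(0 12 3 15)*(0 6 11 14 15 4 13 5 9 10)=(0 6 11 14 15)(3 12)(4 13 5 9 10)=[6, 1, 2, 12, 13, 9, 11, 7, 8, 10, 4, 14, 3, 5, 15, 0]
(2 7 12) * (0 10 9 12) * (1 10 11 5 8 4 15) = (0 11 5 8 4 15 1 10 9 12 2 7) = [11, 10, 7, 3, 15, 8, 6, 0, 4, 12, 9, 5, 2, 13, 14, 1]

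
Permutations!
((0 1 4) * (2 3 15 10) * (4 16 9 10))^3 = (0 9 3)(1 10 15)(2 4 16)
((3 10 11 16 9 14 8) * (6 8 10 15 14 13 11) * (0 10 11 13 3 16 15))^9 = (0 6 16 3 10 8 9)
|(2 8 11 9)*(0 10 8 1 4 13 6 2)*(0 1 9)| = 12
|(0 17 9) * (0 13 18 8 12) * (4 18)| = 8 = |(0 17 9 13 4 18 8 12)|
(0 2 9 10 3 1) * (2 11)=[11, 0, 9, 1, 4, 5, 6, 7, 8, 10, 3, 2]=(0 11 2 9 10 3 1)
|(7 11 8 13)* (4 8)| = |(4 8 13 7 11)| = 5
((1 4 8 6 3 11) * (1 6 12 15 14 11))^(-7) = (1 8 15 11 3 4 12 14 6)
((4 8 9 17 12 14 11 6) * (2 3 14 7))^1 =(2 3 14 11 6 4 8 9 17 12 7)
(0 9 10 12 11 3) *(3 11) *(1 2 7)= (0 9 10 12 3)(1 2 7)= [9, 2, 7, 0, 4, 5, 6, 1, 8, 10, 12, 11, 3]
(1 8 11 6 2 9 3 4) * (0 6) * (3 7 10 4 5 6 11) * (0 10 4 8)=[11, 0, 9, 5, 1, 6, 2, 4, 3, 7, 8, 10]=(0 11 10 8 3 5 6 2 9 7 4 1)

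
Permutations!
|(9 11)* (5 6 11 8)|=|(5 6 11 9 8)|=5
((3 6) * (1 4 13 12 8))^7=((1 4 13 12 8)(3 6))^7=(1 13 8 4 12)(3 6)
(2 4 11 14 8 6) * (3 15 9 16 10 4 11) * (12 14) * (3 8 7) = (2 11 12 14 7 3 15 9 16 10 4 8 6) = [0, 1, 11, 15, 8, 5, 2, 3, 6, 16, 4, 12, 14, 13, 7, 9, 10]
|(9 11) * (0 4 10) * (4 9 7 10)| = |(0 9 11 7 10)| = 5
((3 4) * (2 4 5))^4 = ((2 4 3 5))^4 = (5)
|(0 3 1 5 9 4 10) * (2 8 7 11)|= 28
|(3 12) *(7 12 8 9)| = 5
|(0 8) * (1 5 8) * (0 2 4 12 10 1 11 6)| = 21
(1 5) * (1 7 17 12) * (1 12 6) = [0, 5, 2, 3, 4, 7, 1, 17, 8, 9, 10, 11, 12, 13, 14, 15, 16, 6] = (1 5 7 17 6)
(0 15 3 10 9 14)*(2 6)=[15, 1, 6, 10, 4, 5, 2, 7, 8, 14, 9, 11, 12, 13, 0, 3]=(0 15 3 10 9 14)(2 6)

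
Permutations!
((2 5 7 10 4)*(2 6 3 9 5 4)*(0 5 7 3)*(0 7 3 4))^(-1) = (0 2 10 7 6 4 5)(3 9)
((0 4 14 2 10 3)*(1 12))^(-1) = ((0 4 14 2 10 3)(1 12))^(-1) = (0 3 10 2 14 4)(1 12)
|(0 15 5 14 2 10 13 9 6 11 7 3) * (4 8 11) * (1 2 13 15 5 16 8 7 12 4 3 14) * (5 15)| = |(0 15 16 8 11 12 4 7 14 13 9 6 3)(1 2 10 5)| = 52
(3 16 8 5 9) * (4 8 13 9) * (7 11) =(3 16 13 9)(4 8 5)(7 11) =[0, 1, 2, 16, 8, 4, 6, 11, 5, 3, 10, 7, 12, 9, 14, 15, 13]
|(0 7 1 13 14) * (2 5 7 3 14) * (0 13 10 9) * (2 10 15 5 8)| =|(0 3 14 13 10 9)(1 15 5 7)(2 8)| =12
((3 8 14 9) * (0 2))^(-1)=(0 2)(3 9 14 8)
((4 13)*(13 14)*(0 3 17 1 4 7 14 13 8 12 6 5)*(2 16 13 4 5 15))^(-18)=(0 17 5 3 1)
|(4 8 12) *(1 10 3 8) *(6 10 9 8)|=15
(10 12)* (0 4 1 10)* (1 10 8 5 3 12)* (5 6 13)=(0 4 10 1 8 6 13 5 3 12)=[4, 8, 2, 12, 10, 3, 13, 7, 6, 9, 1, 11, 0, 5]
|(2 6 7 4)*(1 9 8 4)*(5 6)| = |(1 9 8 4 2 5 6 7)| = 8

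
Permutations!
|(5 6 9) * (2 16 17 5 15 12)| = 8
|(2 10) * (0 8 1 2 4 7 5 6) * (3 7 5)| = |(0 8 1 2 10 4 5 6)(3 7)| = 8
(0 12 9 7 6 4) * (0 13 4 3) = (0 12 9 7 6 3)(4 13) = [12, 1, 2, 0, 13, 5, 3, 6, 8, 7, 10, 11, 9, 4]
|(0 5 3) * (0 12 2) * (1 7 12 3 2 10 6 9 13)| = |(0 5 2)(1 7 12 10 6 9 13)| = 21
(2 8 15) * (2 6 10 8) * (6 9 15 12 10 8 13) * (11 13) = [0, 1, 2, 3, 4, 5, 8, 7, 12, 15, 11, 13, 10, 6, 14, 9] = (6 8 12 10 11 13)(9 15)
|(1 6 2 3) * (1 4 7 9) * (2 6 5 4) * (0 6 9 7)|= |(0 6 9 1 5 4)(2 3)|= 6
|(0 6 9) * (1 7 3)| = |(0 6 9)(1 7 3)| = 3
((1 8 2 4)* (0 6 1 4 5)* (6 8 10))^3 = (10)(0 5 2 8)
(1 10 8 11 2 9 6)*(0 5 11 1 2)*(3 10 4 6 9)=(0 5 11)(1 4 6 2 3 10 8)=[5, 4, 3, 10, 6, 11, 2, 7, 1, 9, 8, 0]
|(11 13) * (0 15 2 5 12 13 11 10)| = 7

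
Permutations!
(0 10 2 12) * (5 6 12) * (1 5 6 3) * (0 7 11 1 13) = (0 10 2 6 12 7 11 1 5 3 13) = [10, 5, 6, 13, 4, 3, 12, 11, 8, 9, 2, 1, 7, 0]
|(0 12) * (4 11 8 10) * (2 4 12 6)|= 8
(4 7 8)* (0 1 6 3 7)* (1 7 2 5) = (0 7 8 4)(1 6 3 2 5) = [7, 6, 5, 2, 0, 1, 3, 8, 4]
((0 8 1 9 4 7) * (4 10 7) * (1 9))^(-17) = ((0 8 9 10 7))^(-17) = (0 10 8 7 9)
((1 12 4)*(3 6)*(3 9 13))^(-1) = ((1 12 4)(3 6 9 13))^(-1) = (1 4 12)(3 13 9 6)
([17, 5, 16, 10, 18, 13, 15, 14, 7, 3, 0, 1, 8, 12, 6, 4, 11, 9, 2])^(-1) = (0 10 3 9 17)(1 11 16 2 18 4 15 6 14 7 8 12 13 5)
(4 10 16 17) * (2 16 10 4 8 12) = (2 16 17 8 12) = [0, 1, 16, 3, 4, 5, 6, 7, 12, 9, 10, 11, 2, 13, 14, 15, 17, 8]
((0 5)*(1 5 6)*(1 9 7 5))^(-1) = ((0 6 9 7 5))^(-1) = (0 5 7 9 6)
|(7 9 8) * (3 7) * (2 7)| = |(2 7 9 8 3)| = 5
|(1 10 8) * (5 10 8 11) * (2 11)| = |(1 8)(2 11 5 10)| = 4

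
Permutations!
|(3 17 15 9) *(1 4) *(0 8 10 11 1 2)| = |(0 8 10 11 1 4 2)(3 17 15 9)| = 28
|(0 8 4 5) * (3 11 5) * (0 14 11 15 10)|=|(0 8 4 3 15 10)(5 14 11)|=6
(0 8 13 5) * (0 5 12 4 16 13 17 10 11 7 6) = (0 8 17 10 11 7 6)(4 16 13 12) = [8, 1, 2, 3, 16, 5, 0, 6, 17, 9, 11, 7, 4, 12, 14, 15, 13, 10]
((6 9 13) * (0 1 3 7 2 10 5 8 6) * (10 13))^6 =((0 1 3 7 2 13)(5 8 6 9 10))^6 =(13)(5 8 6 9 10)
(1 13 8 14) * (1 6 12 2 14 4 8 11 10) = (1 13 11 10)(2 14 6 12)(4 8) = [0, 13, 14, 3, 8, 5, 12, 7, 4, 9, 1, 10, 2, 11, 6]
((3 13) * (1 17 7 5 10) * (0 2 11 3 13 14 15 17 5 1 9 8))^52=((0 2 11 3 14 15 17 7 1 5 10 9 8))^52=(17)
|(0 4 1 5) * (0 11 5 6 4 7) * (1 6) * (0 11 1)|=10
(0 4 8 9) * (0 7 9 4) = (4 8)(7 9) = [0, 1, 2, 3, 8, 5, 6, 9, 4, 7]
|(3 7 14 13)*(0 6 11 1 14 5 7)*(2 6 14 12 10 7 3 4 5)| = |(0 14 13 4 5 3)(1 12 10 7 2 6 11)| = 42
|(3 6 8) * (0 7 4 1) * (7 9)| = 15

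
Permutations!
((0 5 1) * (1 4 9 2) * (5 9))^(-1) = (0 1 2 9)(4 5)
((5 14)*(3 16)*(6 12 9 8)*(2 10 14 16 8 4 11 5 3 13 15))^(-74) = ((2 10 14 3 8 6 12 9 4 11 5 16 13 15))^(-74) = (2 5 12 14 13 4 8)(3 15 11 6 10 16 9)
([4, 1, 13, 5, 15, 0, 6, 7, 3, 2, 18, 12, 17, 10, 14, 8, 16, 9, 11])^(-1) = [5, 1, 9, 8, 0, 3, 6, 7, 15, 17, 13, 18, 11, 2, 14, 4, 16, 12, 10]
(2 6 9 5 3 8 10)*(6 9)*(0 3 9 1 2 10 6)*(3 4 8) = [4, 2, 1, 3, 8, 9, 0, 7, 6, 5, 10] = (10)(0 4 8 6)(1 2)(5 9)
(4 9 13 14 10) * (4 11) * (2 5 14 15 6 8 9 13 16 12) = [0, 1, 5, 3, 13, 14, 8, 7, 9, 16, 11, 4, 2, 15, 10, 6, 12] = (2 5 14 10 11 4 13 15 6 8 9 16 12)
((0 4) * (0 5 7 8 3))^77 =((0 4 5 7 8 3))^77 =(0 3 8 7 5 4)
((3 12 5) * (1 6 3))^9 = ((1 6 3 12 5))^9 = (1 5 12 3 6)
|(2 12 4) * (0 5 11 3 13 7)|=|(0 5 11 3 13 7)(2 12 4)|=6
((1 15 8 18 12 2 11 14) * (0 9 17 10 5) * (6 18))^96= ((0 9 17 10 5)(1 15 8 6 18 12 2 11 14))^96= (0 9 17 10 5)(1 2 6)(8 14 12)(11 18 15)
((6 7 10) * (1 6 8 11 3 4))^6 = (1 3 8 7)(4 11 10 6)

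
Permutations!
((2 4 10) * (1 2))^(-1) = ((1 2 4 10))^(-1) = (1 10 4 2)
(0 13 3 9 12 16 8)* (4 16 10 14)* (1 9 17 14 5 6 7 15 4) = (0 13 3 17 14 1 9 12 10 5 6 7 15 4 16 8) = [13, 9, 2, 17, 16, 6, 7, 15, 0, 12, 5, 11, 10, 3, 1, 4, 8, 14]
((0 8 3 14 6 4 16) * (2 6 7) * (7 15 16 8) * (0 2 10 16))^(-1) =(0 15 14 3 8 4 6 2 16 10 7)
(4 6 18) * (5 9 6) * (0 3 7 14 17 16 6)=(0 3 7 14 17 16 6 18 4 5 9)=[3, 1, 2, 7, 5, 9, 18, 14, 8, 0, 10, 11, 12, 13, 17, 15, 6, 16, 4]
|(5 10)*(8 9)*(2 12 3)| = |(2 12 3)(5 10)(8 9)| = 6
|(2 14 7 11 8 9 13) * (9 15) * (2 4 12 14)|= |(4 12 14 7 11 8 15 9 13)|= 9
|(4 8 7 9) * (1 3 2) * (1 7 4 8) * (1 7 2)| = |(1 3)(4 7 9 8)| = 4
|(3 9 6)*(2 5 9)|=|(2 5 9 6 3)|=5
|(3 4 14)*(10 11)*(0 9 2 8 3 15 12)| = |(0 9 2 8 3 4 14 15 12)(10 11)| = 18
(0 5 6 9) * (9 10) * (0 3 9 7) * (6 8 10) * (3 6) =(0 5 8 10 7)(3 9 6) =[5, 1, 2, 9, 4, 8, 3, 0, 10, 6, 7]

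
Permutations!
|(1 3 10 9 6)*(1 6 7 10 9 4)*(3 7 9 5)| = 4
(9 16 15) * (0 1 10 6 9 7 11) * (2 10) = (0 1 2 10 6 9 16 15 7 11) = [1, 2, 10, 3, 4, 5, 9, 11, 8, 16, 6, 0, 12, 13, 14, 7, 15]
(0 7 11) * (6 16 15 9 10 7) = (0 6 16 15 9 10 7 11) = [6, 1, 2, 3, 4, 5, 16, 11, 8, 10, 7, 0, 12, 13, 14, 9, 15]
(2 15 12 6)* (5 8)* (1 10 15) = (1 10 15 12 6 2)(5 8) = [0, 10, 1, 3, 4, 8, 2, 7, 5, 9, 15, 11, 6, 13, 14, 12]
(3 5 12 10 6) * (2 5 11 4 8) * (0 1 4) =(0 1 4 8 2 5 12 10 6 3 11) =[1, 4, 5, 11, 8, 12, 3, 7, 2, 9, 6, 0, 10]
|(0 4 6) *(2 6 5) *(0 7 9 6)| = 12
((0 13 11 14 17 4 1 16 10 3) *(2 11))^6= (0 4 13 1 2 16 11 10 14 3 17)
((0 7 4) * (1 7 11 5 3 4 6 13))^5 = ((0 11 5 3 4)(1 7 6 13))^5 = (1 7 6 13)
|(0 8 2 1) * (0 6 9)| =|(0 8 2 1 6 9)| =6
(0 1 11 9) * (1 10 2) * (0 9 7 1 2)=(0 10)(1 11 7)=[10, 11, 2, 3, 4, 5, 6, 1, 8, 9, 0, 7]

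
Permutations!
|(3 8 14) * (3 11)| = |(3 8 14 11)| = 4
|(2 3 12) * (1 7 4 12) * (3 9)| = |(1 7 4 12 2 9 3)| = 7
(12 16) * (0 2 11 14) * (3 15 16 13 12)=(0 2 11 14)(3 15 16)(12 13)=[2, 1, 11, 15, 4, 5, 6, 7, 8, 9, 10, 14, 13, 12, 0, 16, 3]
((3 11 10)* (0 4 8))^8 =(0 8 4)(3 10 11) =((0 4 8)(3 11 10))^8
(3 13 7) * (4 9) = (3 13 7)(4 9) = [0, 1, 2, 13, 9, 5, 6, 3, 8, 4, 10, 11, 12, 7]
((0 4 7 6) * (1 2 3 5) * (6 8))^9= ((0 4 7 8 6)(1 2 3 5))^9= (0 6 8 7 4)(1 2 3 5)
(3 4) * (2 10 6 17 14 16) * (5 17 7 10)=[0, 1, 5, 4, 3, 17, 7, 10, 8, 9, 6, 11, 12, 13, 16, 15, 2, 14]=(2 5 17 14 16)(3 4)(6 7 10)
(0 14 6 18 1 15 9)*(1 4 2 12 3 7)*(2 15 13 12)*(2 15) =(0 14 6 18 4 2 15 9)(1 13 12 3 7) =[14, 13, 15, 7, 2, 5, 18, 1, 8, 0, 10, 11, 3, 12, 6, 9, 16, 17, 4]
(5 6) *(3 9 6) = (3 9 6 5) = [0, 1, 2, 9, 4, 3, 5, 7, 8, 6]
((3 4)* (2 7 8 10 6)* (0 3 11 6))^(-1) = ((0 3 4 11 6 2 7 8 10))^(-1) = (0 10 8 7 2 6 11 4 3)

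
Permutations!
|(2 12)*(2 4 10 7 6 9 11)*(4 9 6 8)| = |(2 12 9 11)(4 10 7 8)| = 4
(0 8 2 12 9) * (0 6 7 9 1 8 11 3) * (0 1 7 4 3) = (0 11)(1 8 2 12 7 9 6 4 3) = [11, 8, 12, 1, 3, 5, 4, 9, 2, 6, 10, 0, 7]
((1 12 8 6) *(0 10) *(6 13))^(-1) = (0 10)(1 6 13 8 12)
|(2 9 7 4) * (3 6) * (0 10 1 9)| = 14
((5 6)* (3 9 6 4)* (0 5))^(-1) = ((0 5 4 3 9 6))^(-1) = (0 6 9 3 4 5)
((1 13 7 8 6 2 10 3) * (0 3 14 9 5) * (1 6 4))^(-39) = ((0 3 6 2 10 14 9 5)(1 13 7 8 4))^(-39) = (0 3 6 2 10 14 9 5)(1 13 7 8 4)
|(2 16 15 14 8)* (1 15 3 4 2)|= 4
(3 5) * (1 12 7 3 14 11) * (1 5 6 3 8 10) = (1 12 7 8 10)(3 6)(5 14 11) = [0, 12, 2, 6, 4, 14, 3, 8, 10, 9, 1, 5, 7, 13, 11]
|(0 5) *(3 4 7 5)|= |(0 3 4 7 5)|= 5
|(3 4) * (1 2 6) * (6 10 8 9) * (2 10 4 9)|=|(1 10 8 2 4 3 9 6)|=8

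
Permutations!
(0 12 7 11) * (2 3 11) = (0 12 7 2 3 11) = [12, 1, 3, 11, 4, 5, 6, 2, 8, 9, 10, 0, 7]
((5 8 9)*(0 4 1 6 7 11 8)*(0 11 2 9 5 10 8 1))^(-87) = (0 4)(1 2 8)(5 6 9)(7 10 11)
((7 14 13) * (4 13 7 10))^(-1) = ((4 13 10)(7 14))^(-1) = (4 10 13)(7 14)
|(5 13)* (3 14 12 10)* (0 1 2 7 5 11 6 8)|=36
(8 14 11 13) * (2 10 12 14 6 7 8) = (2 10 12 14 11 13)(6 7 8) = [0, 1, 10, 3, 4, 5, 7, 8, 6, 9, 12, 13, 14, 2, 11]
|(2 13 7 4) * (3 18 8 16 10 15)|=|(2 13 7 4)(3 18 8 16 10 15)|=12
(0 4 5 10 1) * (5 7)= (0 4 7 5 10 1)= [4, 0, 2, 3, 7, 10, 6, 5, 8, 9, 1]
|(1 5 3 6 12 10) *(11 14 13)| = 6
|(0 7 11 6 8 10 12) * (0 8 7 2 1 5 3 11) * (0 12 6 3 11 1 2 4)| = |(0 4)(1 5 11 3)(6 7 12 8 10)| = 20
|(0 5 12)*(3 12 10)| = 5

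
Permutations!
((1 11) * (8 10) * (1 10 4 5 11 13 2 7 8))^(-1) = ((1 13 2 7 8 4 5 11 10))^(-1) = (1 10 11 5 4 8 7 2 13)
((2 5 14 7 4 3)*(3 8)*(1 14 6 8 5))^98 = (1 2 3 8 6 5 4 7 14)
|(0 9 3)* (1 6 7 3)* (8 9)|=|(0 8 9 1 6 7 3)|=7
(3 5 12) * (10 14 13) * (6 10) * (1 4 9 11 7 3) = (1 4 9 11 7 3 5 12)(6 10 14 13) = [0, 4, 2, 5, 9, 12, 10, 3, 8, 11, 14, 7, 1, 6, 13]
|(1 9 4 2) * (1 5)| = 5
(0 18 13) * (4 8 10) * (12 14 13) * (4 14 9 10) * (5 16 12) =[18, 1, 2, 3, 8, 16, 6, 7, 4, 10, 14, 11, 9, 0, 13, 15, 12, 17, 5] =(0 18 5 16 12 9 10 14 13)(4 8)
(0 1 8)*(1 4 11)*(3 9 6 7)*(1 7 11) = (0 4 1 8)(3 9 6 11 7) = [4, 8, 2, 9, 1, 5, 11, 3, 0, 6, 10, 7]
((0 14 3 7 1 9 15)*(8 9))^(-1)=(0 15 9 8 1 7 3 14)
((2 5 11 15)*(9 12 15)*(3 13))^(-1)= (2 15 12 9 11 5)(3 13)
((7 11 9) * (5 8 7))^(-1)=(5 9 11 7 8)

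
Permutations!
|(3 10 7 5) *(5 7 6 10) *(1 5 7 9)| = 10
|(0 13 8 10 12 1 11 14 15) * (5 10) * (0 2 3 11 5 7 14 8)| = |(0 13)(1 5 10 12)(2 3 11 8 7 14 15)| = 28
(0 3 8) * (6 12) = [3, 1, 2, 8, 4, 5, 12, 7, 0, 9, 10, 11, 6] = (0 3 8)(6 12)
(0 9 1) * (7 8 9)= (0 7 8 9 1)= [7, 0, 2, 3, 4, 5, 6, 8, 9, 1]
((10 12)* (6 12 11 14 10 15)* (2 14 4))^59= ((2 14 10 11 4)(6 12 15))^59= (2 4 11 10 14)(6 15 12)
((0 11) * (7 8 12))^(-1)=(0 11)(7 12 8)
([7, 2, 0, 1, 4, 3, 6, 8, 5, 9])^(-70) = (9)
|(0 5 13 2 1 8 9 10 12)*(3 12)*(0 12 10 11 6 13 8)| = 18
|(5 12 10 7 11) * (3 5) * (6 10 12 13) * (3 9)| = 8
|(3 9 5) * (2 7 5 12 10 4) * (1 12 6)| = 10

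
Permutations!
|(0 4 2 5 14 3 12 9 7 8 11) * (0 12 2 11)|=28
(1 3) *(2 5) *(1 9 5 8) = (1 3 9 5 2 8) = [0, 3, 8, 9, 4, 2, 6, 7, 1, 5]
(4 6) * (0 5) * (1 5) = (0 1 5)(4 6) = [1, 5, 2, 3, 6, 0, 4]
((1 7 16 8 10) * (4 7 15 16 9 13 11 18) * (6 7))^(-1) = ((1 15 16 8 10)(4 6 7 9 13 11 18))^(-1) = (1 10 8 16 15)(4 18 11 13 9 7 6)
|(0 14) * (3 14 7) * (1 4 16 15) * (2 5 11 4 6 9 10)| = 20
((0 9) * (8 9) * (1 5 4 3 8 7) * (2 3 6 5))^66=(0 2 9 1 8 7 3)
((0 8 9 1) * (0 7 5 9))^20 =((0 8)(1 7 5 9))^20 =(9)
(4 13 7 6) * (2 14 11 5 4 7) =[0, 1, 14, 3, 13, 4, 7, 6, 8, 9, 10, 5, 12, 2, 11] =(2 14 11 5 4 13)(6 7)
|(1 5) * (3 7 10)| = 6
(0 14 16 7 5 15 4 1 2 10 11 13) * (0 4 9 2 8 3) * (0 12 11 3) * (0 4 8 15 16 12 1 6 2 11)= (0 14 12)(1 15 9 11 13 8 4 6 2 10 3)(5 16 7)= [14, 15, 10, 1, 6, 16, 2, 5, 4, 11, 3, 13, 0, 8, 12, 9, 7]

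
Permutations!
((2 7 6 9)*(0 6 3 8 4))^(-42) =(0 8 7 9)(2 6 4 3)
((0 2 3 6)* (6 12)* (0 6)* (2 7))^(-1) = (0 12 3 2 7)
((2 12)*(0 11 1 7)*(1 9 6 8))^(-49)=(2 12)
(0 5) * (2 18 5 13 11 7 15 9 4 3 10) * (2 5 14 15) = [13, 1, 18, 10, 3, 0, 6, 2, 8, 4, 5, 7, 12, 11, 15, 9, 16, 17, 14] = (0 13 11 7 2 18 14 15 9 4 3 10 5)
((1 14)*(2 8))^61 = (1 14)(2 8) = ((1 14)(2 8))^61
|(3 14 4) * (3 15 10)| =5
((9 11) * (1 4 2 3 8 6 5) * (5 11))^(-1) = ((1 4 2 3 8 6 11 9 5))^(-1) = (1 5 9 11 6 8 3 2 4)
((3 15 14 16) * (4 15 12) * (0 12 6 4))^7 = ((0 12)(3 6 4 15 14 16))^7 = (0 12)(3 6 4 15 14 16)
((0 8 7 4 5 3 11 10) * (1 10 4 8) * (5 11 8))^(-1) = ((0 1 10)(3 8 7 5)(4 11))^(-1) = (0 10 1)(3 5 7 8)(4 11)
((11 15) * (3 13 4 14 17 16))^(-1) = (3 16 17 14 4 13)(11 15) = ((3 13 4 14 17 16)(11 15))^(-1)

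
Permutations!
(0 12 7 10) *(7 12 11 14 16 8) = (0 11 14 16 8 7 10) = [11, 1, 2, 3, 4, 5, 6, 10, 7, 9, 0, 14, 12, 13, 16, 15, 8]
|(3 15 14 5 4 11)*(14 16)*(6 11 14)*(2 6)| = 6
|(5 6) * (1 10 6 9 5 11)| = |(1 10 6 11)(5 9)| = 4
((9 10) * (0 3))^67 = (0 3)(9 10)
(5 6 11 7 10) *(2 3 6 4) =(2 3 6 11 7 10 5 4) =[0, 1, 3, 6, 2, 4, 11, 10, 8, 9, 5, 7]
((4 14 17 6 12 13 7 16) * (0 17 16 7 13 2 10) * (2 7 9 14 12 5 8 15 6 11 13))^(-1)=(0 10 2 13 11 17)(4 16 14 9 7 12)(5 6 15 8)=((0 17 11 13 2 10)(4 12 7 9 14 16)(5 8 15 6))^(-1)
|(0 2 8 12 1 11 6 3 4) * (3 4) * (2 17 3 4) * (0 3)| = 6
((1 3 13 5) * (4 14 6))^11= (1 5 13 3)(4 6 14)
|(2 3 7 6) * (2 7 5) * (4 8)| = |(2 3 5)(4 8)(6 7)| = 6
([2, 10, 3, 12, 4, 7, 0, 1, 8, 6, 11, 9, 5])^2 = (0 3 5 1 11 6 2 12 7 10 9)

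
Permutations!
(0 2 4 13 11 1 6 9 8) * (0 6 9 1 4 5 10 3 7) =(0 2 5 10 3 7)(1 9 8 6)(4 13 11) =[2, 9, 5, 7, 13, 10, 1, 0, 6, 8, 3, 4, 12, 11]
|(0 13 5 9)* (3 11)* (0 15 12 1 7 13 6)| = |(0 6)(1 7 13 5 9 15 12)(3 11)| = 14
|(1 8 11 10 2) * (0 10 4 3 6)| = |(0 10 2 1 8 11 4 3 6)| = 9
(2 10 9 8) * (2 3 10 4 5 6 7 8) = (2 4 5 6 7 8 3 10 9) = [0, 1, 4, 10, 5, 6, 7, 8, 3, 2, 9]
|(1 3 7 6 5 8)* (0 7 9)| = |(0 7 6 5 8 1 3 9)| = 8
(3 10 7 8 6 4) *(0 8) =[8, 1, 2, 10, 3, 5, 4, 0, 6, 9, 7] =(0 8 6 4 3 10 7)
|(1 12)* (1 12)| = 1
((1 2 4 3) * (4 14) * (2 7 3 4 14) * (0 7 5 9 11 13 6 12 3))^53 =((14)(0 7)(1 5 9 11 13 6 12 3))^53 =(14)(0 7)(1 6 9 3 13 5 12 11)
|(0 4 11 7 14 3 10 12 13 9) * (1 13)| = |(0 4 11 7 14 3 10 12 1 13 9)| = 11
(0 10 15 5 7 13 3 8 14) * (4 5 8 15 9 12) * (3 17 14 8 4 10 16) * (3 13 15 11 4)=(0 16 13 17 14)(3 11 4 5 7 15)(9 12 10)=[16, 1, 2, 11, 5, 7, 6, 15, 8, 12, 9, 4, 10, 17, 0, 3, 13, 14]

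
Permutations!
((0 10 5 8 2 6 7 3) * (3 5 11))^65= (0 10 11 3)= ((0 10 11 3)(2 6 7 5 8))^65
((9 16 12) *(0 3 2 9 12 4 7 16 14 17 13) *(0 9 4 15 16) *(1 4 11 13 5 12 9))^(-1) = (0 7 4 1 13 11 2 3)(5 17 14 9 12)(15 16)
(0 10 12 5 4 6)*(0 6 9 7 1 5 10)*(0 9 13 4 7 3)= [9, 5, 2, 0, 13, 7, 6, 1, 8, 3, 12, 11, 10, 4]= (0 9 3)(1 5 7)(4 13)(10 12)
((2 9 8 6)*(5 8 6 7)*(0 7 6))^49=(9)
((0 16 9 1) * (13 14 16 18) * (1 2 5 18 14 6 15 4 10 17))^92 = ((0 14 16 9 2 5 18 13 6 15 4 10 17 1))^92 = (0 6 16 4 2 17 18)(1 13 14 15 9 10 5)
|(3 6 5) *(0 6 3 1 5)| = |(0 6)(1 5)| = 2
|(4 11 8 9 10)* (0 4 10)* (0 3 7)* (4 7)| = |(0 7)(3 4 11 8 9)| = 10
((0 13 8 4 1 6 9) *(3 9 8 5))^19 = ((0 13 5 3 9)(1 6 8 4))^19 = (0 9 3 5 13)(1 4 8 6)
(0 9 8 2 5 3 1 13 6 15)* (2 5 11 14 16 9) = (0 2 11 14 16 9 8 5 3 1 13 6 15) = [2, 13, 11, 1, 4, 3, 15, 7, 5, 8, 10, 14, 12, 6, 16, 0, 9]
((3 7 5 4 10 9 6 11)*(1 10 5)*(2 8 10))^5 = (1 6 2 11 8 3 10 7 9)(4 5)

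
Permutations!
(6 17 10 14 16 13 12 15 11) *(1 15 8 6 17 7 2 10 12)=(1 15 11 17 12 8 6 7 2 10 14 16 13)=[0, 15, 10, 3, 4, 5, 7, 2, 6, 9, 14, 17, 8, 1, 16, 11, 13, 12]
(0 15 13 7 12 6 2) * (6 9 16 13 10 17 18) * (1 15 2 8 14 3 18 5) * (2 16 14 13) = (0 16 2)(1 15 10 17 5)(3 18 6 8 13 7 12 9 14) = [16, 15, 0, 18, 4, 1, 8, 12, 13, 14, 17, 11, 9, 7, 3, 10, 2, 5, 6]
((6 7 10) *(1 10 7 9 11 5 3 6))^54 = (3 5 11 9 6)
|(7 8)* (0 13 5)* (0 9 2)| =10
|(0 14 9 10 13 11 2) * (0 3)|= 8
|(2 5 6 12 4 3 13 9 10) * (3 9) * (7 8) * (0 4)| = |(0 4 9 10 2 5 6 12)(3 13)(7 8)| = 8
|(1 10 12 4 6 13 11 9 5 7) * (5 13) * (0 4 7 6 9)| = |(0 4 9 13 11)(1 10 12 7)(5 6)| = 20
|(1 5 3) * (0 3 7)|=|(0 3 1 5 7)|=5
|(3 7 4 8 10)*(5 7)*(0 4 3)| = 12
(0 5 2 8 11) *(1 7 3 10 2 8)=(0 5 8 11)(1 7 3 10 2)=[5, 7, 1, 10, 4, 8, 6, 3, 11, 9, 2, 0]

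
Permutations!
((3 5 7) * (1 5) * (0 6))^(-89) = (0 6)(1 3 7 5)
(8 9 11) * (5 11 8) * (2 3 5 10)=(2 3 5 11 10)(8 9)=[0, 1, 3, 5, 4, 11, 6, 7, 9, 8, 2, 10]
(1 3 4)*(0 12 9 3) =[12, 0, 2, 4, 1, 5, 6, 7, 8, 3, 10, 11, 9] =(0 12 9 3 4 1)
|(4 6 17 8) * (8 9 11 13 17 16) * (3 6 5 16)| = 4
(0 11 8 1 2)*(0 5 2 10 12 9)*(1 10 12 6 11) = (0 1 12 9)(2 5)(6 11 8 10) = [1, 12, 5, 3, 4, 2, 11, 7, 10, 0, 6, 8, 9]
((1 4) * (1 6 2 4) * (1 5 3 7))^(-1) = ((1 5 3 7)(2 4 6))^(-1) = (1 7 3 5)(2 6 4)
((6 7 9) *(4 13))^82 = (13)(6 7 9)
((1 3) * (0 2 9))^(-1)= ((0 2 9)(1 3))^(-1)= (0 9 2)(1 3)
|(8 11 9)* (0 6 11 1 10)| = 7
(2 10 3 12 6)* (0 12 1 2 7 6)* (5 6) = (0 12)(1 2 10 3)(5 6 7) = [12, 2, 10, 1, 4, 6, 7, 5, 8, 9, 3, 11, 0]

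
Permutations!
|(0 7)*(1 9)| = 2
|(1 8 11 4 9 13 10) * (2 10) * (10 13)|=6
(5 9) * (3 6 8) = (3 6 8)(5 9) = [0, 1, 2, 6, 4, 9, 8, 7, 3, 5]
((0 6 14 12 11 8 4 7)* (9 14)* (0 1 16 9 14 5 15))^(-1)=((0 6 14 12 11 8 4 7 1 16 9 5 15))^(-1)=(0 15 5 9 16 1 7 4 8 11 12 14 6)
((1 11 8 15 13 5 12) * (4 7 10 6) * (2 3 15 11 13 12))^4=(1 3 13 15 5 12 2)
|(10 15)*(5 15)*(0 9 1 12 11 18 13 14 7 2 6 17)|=|(0 9 1 12 11 18 13 14 7 2 6 17)(5 15 10)|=12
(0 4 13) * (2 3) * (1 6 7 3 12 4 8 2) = (0 8 2 12 4 13)(1 6 7 3) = [8, 6, 12, 1, 13, 5, 7, 3, 2, 9, 10, 11, 4, 0]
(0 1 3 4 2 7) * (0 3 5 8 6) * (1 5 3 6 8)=(8)(0 5 1 3 4 2 7 6)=[5, 3, 7, 4, 2, 1, 0, 6, 8]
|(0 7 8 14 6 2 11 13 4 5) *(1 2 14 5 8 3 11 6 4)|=|(0 7 3 11 13 1 2 6 14 4 8 5)|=12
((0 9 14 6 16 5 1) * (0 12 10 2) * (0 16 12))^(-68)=(0 14 12 2 5)(1 9 6 10 16)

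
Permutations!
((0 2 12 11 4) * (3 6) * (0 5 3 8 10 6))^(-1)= (0 3 5 4 11 12 2)(6 10 8)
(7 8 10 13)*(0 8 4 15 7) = [8, 1, 2, 3, 15, 5, 6, 4, 10, 9, 13, 11, 12, 0, 14, 7] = (0 8 10 13)(4 15 7)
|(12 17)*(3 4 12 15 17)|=6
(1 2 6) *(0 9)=(0 9)(1 2 6)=[9, 2, 6, 3, 4, 5, 1, 7, 8, 0]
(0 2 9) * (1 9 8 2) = (0 1 9)(2 8) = [1, 9, 8, 3, 4, 5, 6, 7, 2, 0]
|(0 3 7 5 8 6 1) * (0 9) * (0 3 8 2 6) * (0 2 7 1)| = 12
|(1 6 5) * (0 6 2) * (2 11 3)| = 7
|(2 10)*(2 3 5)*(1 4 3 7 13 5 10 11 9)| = |(1 4 3 10 7 13 5 2 11 9)| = 10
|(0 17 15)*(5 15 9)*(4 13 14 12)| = |(0 17 9 5 15)(4 13 14 12)| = 20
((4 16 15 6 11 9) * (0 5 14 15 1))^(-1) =((0 5 14 15 6 11 9 4 16 1))^(-1) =(0 1 16 4 9 11 6 15 14 5)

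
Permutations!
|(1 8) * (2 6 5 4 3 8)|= 7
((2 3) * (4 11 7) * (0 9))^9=((0 9)(2 3)(4 11 7))^9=(11)(0 9)(2 3)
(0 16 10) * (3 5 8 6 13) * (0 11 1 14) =(0 16 10 11 1 14)(3 5 8 6 13) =[16, 14, 2, 5, 4, 8, 13, 7, 6, 9, 11, 1, 12, 3, 0, 15, 10]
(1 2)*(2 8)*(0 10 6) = [10, 8, 1, 3, 4, 5, 0, 7, 2, 9, 6] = (0 10 6)(1 8 2)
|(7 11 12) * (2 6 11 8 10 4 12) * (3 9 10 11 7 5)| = |(2 6 7 8 11)(3 9 10 4 12 5)| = 30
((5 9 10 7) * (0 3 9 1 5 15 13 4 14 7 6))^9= ((0 3 9 10 6)(1 5)(4 14 7 15 13))^9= (0 6 10 9 3)(1 5)(4 13 15 7 14)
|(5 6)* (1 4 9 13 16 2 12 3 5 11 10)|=12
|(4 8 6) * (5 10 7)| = 3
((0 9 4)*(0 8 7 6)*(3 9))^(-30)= ((0 3 9 4 8 7 6))^(-30)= (0 7 4 3 6 8 9)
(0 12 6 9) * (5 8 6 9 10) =(0 12 9)(5 8 6 10) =[12, 1, 2, 3, 4, 8, 10, 7, 6, 0, 5, 11, 9]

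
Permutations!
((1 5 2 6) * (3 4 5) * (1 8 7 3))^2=((2 6 8 7 3 4 5))^2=(2 8 3 5 6 7 4)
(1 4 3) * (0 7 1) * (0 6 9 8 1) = (0 7)(1 4 3 6 9 8) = [7, 4, 2, 6, 3, 5, 9, 0, 1, 8]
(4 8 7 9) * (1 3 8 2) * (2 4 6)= (1 3 8 7 9 6 2)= [0, 3, 1, 8, 4, 5, 2, 9, 7, 6]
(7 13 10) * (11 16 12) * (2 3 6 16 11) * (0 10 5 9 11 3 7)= (0 10)(2 7 13 5 9 11 3 6 16 12)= [10, 1, 7, 6, 4, 9, 16, 13, 8, 11, 0, 3, 2, 5, 14, 15, 12]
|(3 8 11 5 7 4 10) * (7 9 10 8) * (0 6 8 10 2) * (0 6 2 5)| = |(0 2 6 8 11)(3 7 4 10)(5 9)| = 20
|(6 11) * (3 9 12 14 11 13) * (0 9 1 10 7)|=11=|(0 9 12 14 11 6 13 3 1 10 7)|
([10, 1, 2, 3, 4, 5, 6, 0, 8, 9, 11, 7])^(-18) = [11, 1, 2, 3, 4, 5, 6, 10, 8, 9, 7, 0]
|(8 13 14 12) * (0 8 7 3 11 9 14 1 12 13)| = 8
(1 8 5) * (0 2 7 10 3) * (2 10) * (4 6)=(0 10 3)(1 8 5)(2 7)(4 6)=[10, 8, 7, 0, 6, 1, 4, 2, 5, 9, 3]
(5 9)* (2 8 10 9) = (2 8 10 9 5) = [0, 1, 8, 3, 4, 2, 6, 7, 10, 5, 9]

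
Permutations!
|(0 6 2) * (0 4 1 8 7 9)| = |(0 6 2 4 1 8 7 9)| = 8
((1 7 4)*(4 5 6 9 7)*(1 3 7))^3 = ((1 4 3 7 5 6 9))^3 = (1 7 9 3 6 4 5)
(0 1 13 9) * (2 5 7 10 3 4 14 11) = (0 1 13 9)(2 5 7 10 3 4 14 11) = [1, 13, 5, 4, 14, 7, 6, 10, 8, 0, 3, 2, 12, 9, 11]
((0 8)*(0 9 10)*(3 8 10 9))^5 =(0 10)(3 8)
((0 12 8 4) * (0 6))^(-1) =(0 6 4 8 12) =((0 12 8 4 6))^(-1)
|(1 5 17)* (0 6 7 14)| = 12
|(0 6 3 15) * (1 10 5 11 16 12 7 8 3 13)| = 13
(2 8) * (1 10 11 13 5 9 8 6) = (1 10 11 13 5 9 8 2 6) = [0, 10, 6, 3, 4, 9, 1, 7, 2, 8, 11, 13, 12, 5]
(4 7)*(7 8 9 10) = (4 8 9 10 7) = [0, 1, 2, 3, 8, 5, 6, 4, 9, 10, 7]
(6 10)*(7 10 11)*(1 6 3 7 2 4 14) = (1 6 11 2 4 14)(3 7 10) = [0, 6, 4, 7, 14, 5, 11, 10, 8, 9, 3, 2, 12, 13, 1]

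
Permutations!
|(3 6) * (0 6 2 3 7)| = 6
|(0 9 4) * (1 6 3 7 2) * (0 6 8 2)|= |(0 9 4 6 3 7)(1 8 2)|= 6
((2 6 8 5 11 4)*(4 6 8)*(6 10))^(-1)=((2 8 5 11 10 6 4))^(-1)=(2 4 6 10 11 5 8)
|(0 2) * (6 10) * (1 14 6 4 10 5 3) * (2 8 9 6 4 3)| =30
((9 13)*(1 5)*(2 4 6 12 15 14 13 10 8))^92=(2 6 15 13 10)(4 12 14 9 8)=((1 5)(2 4 6 12 15 14 13 9 10 8))^92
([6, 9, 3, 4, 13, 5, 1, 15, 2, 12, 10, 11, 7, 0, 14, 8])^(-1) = (0 13 4 3 2 8 15 7 12 9 1 6)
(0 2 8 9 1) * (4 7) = (0 2 8 9 1)(4 7) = [2, 0, 8, 3, 7, 5, 6, 4, 9, 1]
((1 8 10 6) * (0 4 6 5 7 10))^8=(0 1 4 8 6)(5 10 7)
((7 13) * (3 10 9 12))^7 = (3 12 9 10)(7 13)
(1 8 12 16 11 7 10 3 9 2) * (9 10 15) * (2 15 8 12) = [0, 12, 1, 10, 4, 5, 6, 8, 2, 15, 3, 7, 16, 13, 14, 9, 11] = (1 12 16 11 7 8 2)(3 10)(9 15)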